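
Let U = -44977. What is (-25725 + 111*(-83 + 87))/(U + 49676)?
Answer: -25281/4699 ≈ -5.3801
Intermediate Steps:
(-25725 + 111*(-83 + 87))/(U + 49676) = (-25725 + 111*(-83 + 87))/(-44977 + 49676) = (-25725 + 111*4)/4699 = (-25725 + 444)*(1/4699) = -25281*1/4699 = -25281/4699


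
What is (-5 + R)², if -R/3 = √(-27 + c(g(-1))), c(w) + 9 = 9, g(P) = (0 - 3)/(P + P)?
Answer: -218 + 90*I*√3 ≈ -218.0 + 155.88*I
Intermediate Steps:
g(P) = -3/(2*P) (g(P) = -3*1/(2*P) = -3/(2*P))
c(w) = 0 (c(w) = -9 + 9 = 0)
R = -9*I*√3 (R = -3*√(-27 + 0) = -9*I*√3 ≈ -15.588*I)
(-5 + R)² = (-5 - 9*I*√3)²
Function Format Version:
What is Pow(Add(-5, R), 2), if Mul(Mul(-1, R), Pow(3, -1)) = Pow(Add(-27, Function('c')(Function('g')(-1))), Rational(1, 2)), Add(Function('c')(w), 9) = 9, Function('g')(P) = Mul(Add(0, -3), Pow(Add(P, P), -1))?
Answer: Add(-218, Mul(90, I, Pow(3, Rational(1, 2)))) ≈ Add(-218.00, Mul(155.88, I))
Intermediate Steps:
Function('g')(P) = Mul(Rational(-3, 2), Pow(P, -1)) (Function('g')(P) = Mul(-3, Pow(Mul(2, P), -1)) = Mul(-3, Mul(Rational(1, 2), Pow(P, -1))) = Mul(Rational(-3, 2), Pow(P, -1)))
Function('c')(w) = 0 (Function('c')(w) = Add(-9, 9) = 0)
R = Mul(-9, I, Pow(3, Rational(1, 2))) (R = Mul(-3, Pow(Add(-27, 0), Rational(1, 2))) = Mul(-3, Pow(-27, Rational(1, 2))) = Mul(-3, Mul(3, I, Pow(3, Rational(1, 2)))) = Mul(-9, I, Pow(3, Rational(1, 2))) ≈ Mul(-15.588, I))
Pow(Add(-5, R), 2) = Pow(Add(-5, Mul(-9, I, Pow(3, Rational(1, 2)))), 2)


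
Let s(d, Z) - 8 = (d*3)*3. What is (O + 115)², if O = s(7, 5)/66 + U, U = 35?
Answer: 99420841/4356 ≈ 22824.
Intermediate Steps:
s(d, Z) = 8 + 9*d (s(d, Z) = 8 + (d*3)*3 = 8 + (3*d)*3 = 8 + 9*d)
O = 2381/66 (O = (8 + 9*7)/66 + 35 = (8 + 63)*(1/66) + 35 = 71*(1/66) + 35 = 71/66 + 35 = 2381/66 ≈ 36.076)
(O + 115)² = (2381/66 + 115)² = (9971/66)² = 99420841/4356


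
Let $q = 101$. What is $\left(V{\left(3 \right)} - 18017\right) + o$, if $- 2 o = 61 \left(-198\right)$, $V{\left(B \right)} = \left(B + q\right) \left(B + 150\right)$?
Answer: $3934$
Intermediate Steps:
$V{\left(B \right)} = \left(101 + B\right) \left(150 + B\right)$ ($V{\left(B \right)} = \left(B + 101\right) \left(B + 150\right) = \left(101 + B\right) \left(150 + B\right)$)
$o = 6039$ ($o = - \frac{61 \left(-198\right)}{2} = \left(- \frac{1}{2}\right) \left(-12078\right) = 6039$)
$\left(V{\left(3 \right)} - 18017\right) + o = \left(\left(15150 + 3^{2} + 251 \cdot 3\right) - 18017\right) + 6039 = \left(\left(15150 + 9 + 753\right) - 18017\right) + 6039 = \left(15912 - 18017\right) + 6039 = -2105 + 6039 = 3934$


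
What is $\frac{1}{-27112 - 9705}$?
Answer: $- \frac{1}{36817} \approx -2.7161 \cdot 10^{-5}$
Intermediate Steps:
$\frac{1}{-27112 - 9705} = \frac{1}{-36817} = - \frac{1}{36817}$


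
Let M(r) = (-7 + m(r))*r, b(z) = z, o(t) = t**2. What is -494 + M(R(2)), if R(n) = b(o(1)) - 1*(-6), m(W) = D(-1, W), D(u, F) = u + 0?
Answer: -550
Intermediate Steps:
D(u, F) = u
m(W) = -1
R(n) = 7 (R(n) = 1**2 - 1*(-6) = 1 + 6 = 7)
M(r) = -8*r (M(r) = (-7 - 1)*r = -8*r)
-494 + M(R(2)) = -494 - 8*7 = -494 - 56 = -550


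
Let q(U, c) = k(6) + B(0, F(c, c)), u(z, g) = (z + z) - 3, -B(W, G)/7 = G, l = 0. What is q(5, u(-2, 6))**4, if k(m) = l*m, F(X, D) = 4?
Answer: 614656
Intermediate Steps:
B(W, G) = -7*G
k(m) = 0 (k(m) = 0*m = 0)
u(z, g) = -3 + 2*z (u(z, g) = 2*z - 3 = -3 + 2*z)
q(U, c) = -28 (q(U, c) = 0 - 7*4 = 0 - 28 = -28)
q(5, u(-2, 6))**4 = (-28)**4 = 614656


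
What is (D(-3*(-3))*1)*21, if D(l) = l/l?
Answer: 21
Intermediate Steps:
D(l) = 1
(D(-3*(-3))*1)*21 = (1*1)*21 = 1*21 = 21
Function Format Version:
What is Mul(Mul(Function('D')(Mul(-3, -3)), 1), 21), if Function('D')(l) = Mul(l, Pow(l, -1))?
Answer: 21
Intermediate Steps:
Function('D')(l) = 1
Mul(Mul(Function('D')(Mul(-3, -3)), 1), 21) = Mul(Mul(1, 1), 21) = Mul(1, 21) = 21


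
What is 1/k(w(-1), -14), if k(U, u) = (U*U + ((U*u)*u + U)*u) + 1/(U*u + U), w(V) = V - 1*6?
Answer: 91/1761306 ≈ 5.1666e-5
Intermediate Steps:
w(V) = -6 + V (w(V) = V - 6 = -6 + V)
k(U, u) = U**2 + 1/(U + U*u) + u*(U + U*u**2) (k(U, u) = (U**2 + (U*u**2 + U)*u) + 1/(U + U*u) = (U**2 + (U + U*u**2)*u) + 1/(U + U*u) = (U**2 + u*(U + U*u**2)) + 1/(U + U*u) = U**2 + 1/(U + U*u) + u*(U + U*u**2))
1/k(w(-1), -14) = 1/((1 + (-6 - 1)**3 - 14*(-6 - 1)**2 - 14*(-6 - 1)**3 + (-6 - 1)**2*(-14)**2 + (-6 - 1)**2*(-14)**3 + (-6 - 1)**2*(-14)**4)/((-6 - 1)*(1 - 14))) = 1/((1 + (-7)**3 - 14*(-7)**2 - 14*(-7)**3 + (-7)**2*196 + (-7)**2*(-2744) + (-7)**2*38416)/(-7*(-13))) = 1/(-1/7*(-1/13)*(1 - 343 - 14*49 - 14*(-343) + 49*196 + 49*(-2744) + 49*38416)) = 1/(-1/7*(-1/13)*(1 - 343 - 686 + 4802 + 9604 - 134456 + 1882384)) = 1/(-1/7*(-1/13)*1761306) = 1/(1761306/91) = 91/1761306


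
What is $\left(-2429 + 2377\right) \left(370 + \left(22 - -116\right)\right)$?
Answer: $-26416$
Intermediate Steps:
$\left(-2429 + 2377\right) \left(370 + \left(22 - -116\right)\right) = - 52 \left(370 + \left(22 + 116\right)\right) = - 52 \left(370 + 138\right) = \left(-52\right) 508 = -26416$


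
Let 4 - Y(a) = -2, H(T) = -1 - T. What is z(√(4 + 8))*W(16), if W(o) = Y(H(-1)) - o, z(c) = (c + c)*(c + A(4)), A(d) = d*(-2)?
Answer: -240 + 320*√3 ≈ 314.26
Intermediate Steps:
Y(a) = 6 (Y(a) = 4 - 1*(-2) = 4 + 2 = 6)
A(d) = -2*d
z(c) = 2*c*(-8 + c) (z(c) = (c + c)*(c - 2*4) = (2*c)*(c - 8) = (2*c)*(-8 + c) = 2*c*(-8 + c))
W(o) = 6 - o
z(√(4 + 8))*W(16) = (2*√(4 + 8)*(-8 + √(4 + 8)))*(6 - 1*16) = (2*√12*(-8 + √12))*(6 - 16) = (2*(2*√3)*(-8 + 2*√3))*(-10) = (4*√3*(-8 + 2*√3))*(-10) = -40*√3*(-8 + 2*√3)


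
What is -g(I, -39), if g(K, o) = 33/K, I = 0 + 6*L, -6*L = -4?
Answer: -33/4 ≈ -8.2500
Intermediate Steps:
L = ⅔ (L = -⅙*(-4) = ⅔ ≈ 0.66667)
I = 4 (I = 0 + 6*(⅔) = 0 + 4 = 4)
-g(I, -39) = -33/4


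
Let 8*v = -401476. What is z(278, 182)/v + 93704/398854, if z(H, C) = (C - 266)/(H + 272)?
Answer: 76070650504/323792903225 ≈ 0.23494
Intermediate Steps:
v = -100369/2 (v = (⅛)*(-401476) = -100369/2 ≈ -50185.)
z(H, C) = (-266 + C)/(272 + H)
z(278, 182)/v + 93704/398854 = ((-266 + 182)/(272 + 278))/(-100369/2) + 93704/398854 = (-84/550)*(-2/100369) + 93704*(1/398854) = ((1/550)*(-84))*(-2/100369) + 2756/11731 = -42/275*(-2/100369) + 2756/11731 = 84/27601475 + 2756/11731 = 76070650504/323792903225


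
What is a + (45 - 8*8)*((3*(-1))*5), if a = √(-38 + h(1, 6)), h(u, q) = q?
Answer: 285 + 4*I*√2 ≈ 285.0 + 5.6569*I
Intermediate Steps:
a = 4*I*√2 (a = √(-38 + 6) = √(-32) = 4*I*√2 ≈ 5.6569*I)
a + (45 - 8*8)*((3*(-1))*5) = 4*I*√2 + (45 - 8*8)*((3*(-1))*5) = 4*I*√2 + (45 - 64)*(-3*5) = 4*I*√2 - 19*(-15) = 4*I*√2 + 285 = 285 + 4*I*√2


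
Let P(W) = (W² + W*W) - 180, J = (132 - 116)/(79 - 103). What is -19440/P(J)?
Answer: 43740/403 ≈ 108.54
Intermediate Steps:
J = -⅔ (J = 16/(-24) = 16*(-1/24) = -⅔ ≈ -0.66667)
P(W) = -180 + 2*W² (P(W) = (W² + W²) - 180 = 2*W² - 180 = -180 + 2*W²)
-19440/P(J) = -19440/(-180 + 2*(-⅔)²) = -19440/(-180 + 2*(4/9)) = -19440/(-180 + 8/9) = -19440/(-1612/9) = -19440*(-9/1612) = 43740/403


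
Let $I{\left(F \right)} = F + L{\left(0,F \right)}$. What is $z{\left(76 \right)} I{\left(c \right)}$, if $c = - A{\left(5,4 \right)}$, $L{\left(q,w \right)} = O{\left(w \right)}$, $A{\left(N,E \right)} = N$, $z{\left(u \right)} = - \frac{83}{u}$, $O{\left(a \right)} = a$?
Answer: $\frac{415}{38} \approx 10.921$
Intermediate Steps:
$L{\left(q,w \right)} = w$
$c = -5$ ($c = \left(-1\right) 5 = -5$)
$I{\left(F \right)} = 2 F$ ($I{\left(F \right)} = F + F = 2 F$)
$z{\left(76 \right)} I{\left(c \right)} = - \frac{83}{76} \cdot 2 \left(-5\right) = \left(-83\right) \frac{1}{76} \left(-10\right) = \left(- \frac{83}{76}\right) \left(-10\right) = \frac{415}{38}$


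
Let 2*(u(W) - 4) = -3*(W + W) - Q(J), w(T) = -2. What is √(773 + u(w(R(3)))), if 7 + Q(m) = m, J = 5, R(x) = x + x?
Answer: 28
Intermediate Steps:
R(x) = 2*x
Q(m) = -7 + m
u(W) = 5 - 3*W (u(W) = 4 + (-3*(W + W) - (-7 + 5))/2 = 4 + (-6*W - 1*(-2))/2 = 4 + (-6*W + 2)/2 = 4 + (2 - 6*W)/2 = 4 + (1 - 3*W) = 5 - 3*W)
√(773 + u(w(R(3)))) = √(773 + (5 - 3*(-2))) = √(773 + (5 + 6)) = √(773 + 11) = √784 = 28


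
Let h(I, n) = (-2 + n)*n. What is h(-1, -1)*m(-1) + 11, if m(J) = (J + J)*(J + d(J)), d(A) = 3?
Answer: -1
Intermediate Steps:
h(I, n) = n*(-2 + n)
m(J) = 2*J*(3 + J) (m(J) = (J + J)*(J + 3) = (2*J)*(3 + J) = 2*J*(3 + J))
h(-1, -1)*m(-1) + 11 = (-(-2 - 1))*(2*(-1)*(3 - 1)) + 11 = (-1*(-3))*(2*(-1)*2) + 11 = 3*(-4) + 11 = -12 + 11 = -1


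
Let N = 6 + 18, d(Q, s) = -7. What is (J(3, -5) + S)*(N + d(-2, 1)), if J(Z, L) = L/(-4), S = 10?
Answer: 765/4 ≈ 191.25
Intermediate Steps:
J(Z, L) = -L/4 (J(Z, L) = L*(-¼) = -L/4)
N = 24
(J(3, -5) + S)*(N + d(-2, 1)) = (-¼*(-5) + 10)*(24 - 7) = (5/4 + 10)*17 = (45/4)*17 = 765/4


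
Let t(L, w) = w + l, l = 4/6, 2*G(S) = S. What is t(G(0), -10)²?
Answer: 784/9 ≈ 87.111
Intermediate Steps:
G(S) = S/2
l = ⅔ (l = 4*(⅙) = ⅔ ≈ 0.66667)
t(L, w) = ⅔ + w (t(L, w) = w + ⅔ = ⅔ + w)
t(G(0), -10)² = (⅔ - 10)² = (-28/3)² = 784/9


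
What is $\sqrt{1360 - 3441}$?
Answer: $i \sqrt{2081} \approx 45.618 i$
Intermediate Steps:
$\sqrt{1360 - 3441} = \sqrt{-2081} = i \sqrt{2081}$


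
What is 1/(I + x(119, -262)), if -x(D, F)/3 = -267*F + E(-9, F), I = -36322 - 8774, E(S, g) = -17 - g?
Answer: -1/255693 ≈ -3.9109e-6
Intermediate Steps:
I = -45096
x(D, F) = 51 + 804*F (x(D, F) = -3*(-267*F + (-17 - F)) = -3*(-17 - 268*F) = 51 + 804*F)
1/(I + x(119, -262)) = 1/(-45096 + (51 + 804*(-262))) = 1/(-45096 + (51 - 210648)) = 1/(-45096 - 210597) = 1/(-255693) = -1/255693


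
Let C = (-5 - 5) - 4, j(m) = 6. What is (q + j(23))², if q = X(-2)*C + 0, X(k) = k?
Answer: 1156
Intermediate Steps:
C = -14 (C = -10 - 4 = -14)
q = 28 (q = -2*(-14) + 0 = 28 + 0 = 28)
(q + j(23))² = (28 + 6)² = 34² = 1156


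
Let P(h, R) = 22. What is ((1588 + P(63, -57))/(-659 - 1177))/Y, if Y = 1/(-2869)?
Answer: 2309545/918 ≈ 2515.8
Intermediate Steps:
Y = -1/2869 ≈ -0.00034855
((1588 + P(63, -57))/(-659 - 1177))/Y = ((1588 + 22)/(-659 - 1177))/(-1/2869) = (1610/(-1836))*(-2869) = (1610*(-1/1836))*(-2869) = -805/918*(-2869) = 2309545/918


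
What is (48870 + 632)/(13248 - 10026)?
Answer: 24751/1611 ≈ 15.364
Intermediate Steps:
(48870 + 632)/(13248 - 10026) = 49502/3222 = 49502*(1/3222) = 24751/1611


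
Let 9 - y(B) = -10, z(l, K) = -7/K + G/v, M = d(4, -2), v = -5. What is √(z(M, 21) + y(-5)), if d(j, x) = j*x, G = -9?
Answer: √4605/15 ≈ 4.5240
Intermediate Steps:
M = -8 (M = 4*(-2) = -8)
z(l, K) = 9/5 - 7/K (z(l, K) = -7/K - 9/(-5) = -7/K - 9*(-⅕) = -7/K + 9/5 = 9/5 - 7/K)
y(B) = 19 (y(B) = 9 - 1*(-10) = 9 + 10 = 19)
√(z(M, 21) + y(-5)) = √((9/5 - 7/21) + 19) = √((9/5 - 7*1/21) + 19) = √((9/5 - ⅓) + 19) = √(22/15 + 19) = √(307/15) = √4605/15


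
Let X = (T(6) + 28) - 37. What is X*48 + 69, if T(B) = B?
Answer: -75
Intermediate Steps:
X = -3 (X = (6 + 28) - 37 = 34 - 37 = -3)
X*48 + 69 = -3*48 + 69 = -144 + 69 = -75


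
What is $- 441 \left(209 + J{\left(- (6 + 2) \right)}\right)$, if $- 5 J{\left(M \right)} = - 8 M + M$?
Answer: $- \frac{436149}{5} \approx -87230.0$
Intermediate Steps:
$J{\left(M \right)} = \frac{7 M}{5}$ ($J{\left(M \right)} = - \frac{- 8 M + M}{5} = - \frac{\left(-7\right) M}{5} = \frac{7 M}{5}$)
$- 441 \left(209 + J{\left(- (6 + 2) \right)}\right) = - 441 \left(209 + \frac{7 \left(- (6 + 2)\right)}{5}\right) = - 441 \left(209 + \frac{7 \left(\left(-1\right) 8\right)}{5}\right) = - 441 \left(209 + \frac{7}{5} \left(-8\right)\right) = - 441 \left(209 - \frac{56}{5}\right) = \left(-441\right) \frac{989}{5} = - \frac{436149}{5}$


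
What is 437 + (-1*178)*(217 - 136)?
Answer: -13981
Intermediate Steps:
437 + (-1*178)*(217 - 136) = 437 - 178*81 = 437 - 14418 = -13981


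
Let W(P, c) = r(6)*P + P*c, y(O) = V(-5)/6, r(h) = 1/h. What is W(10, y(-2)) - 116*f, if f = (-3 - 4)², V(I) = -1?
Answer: -5684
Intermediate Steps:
r(h) = 1/h
y(O) = -⅙ (y(O) = -1/6 = -1*⅙ = -⅙)
W(P, c) = P/6 + P*c
f = 49 (f = (-7)² = 49)
W(10, y(-2)) - 116*f = 10*(⅙ - ⅙) - 116*49 = 10*0 - 5684 = 0 - 5684 = -5684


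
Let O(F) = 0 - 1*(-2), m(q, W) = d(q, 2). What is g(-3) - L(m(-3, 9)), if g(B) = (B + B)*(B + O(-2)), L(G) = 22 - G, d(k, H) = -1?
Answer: -17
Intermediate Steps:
m(q, W) = -1
O(F) = 2 (O(F) = 0 + 2 = 2)
g(B) = 2*B*(2 + B) (g(B) = (B + B)*(B + 2) = (2*B)*(2 + B) = 2*B*(2 + B))
g(-3) - L(m(-3, 9)) = 2*(-3)*(2 - 3) - (22 - 1*(-1)) = 2*(-3)*(-1) - (22 + 1) = 6 - 1*23 = 6 - 23 = -17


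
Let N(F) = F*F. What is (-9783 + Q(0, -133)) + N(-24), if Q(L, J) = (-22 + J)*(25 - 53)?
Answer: -4867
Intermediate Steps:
N(F) = F**2
Q(L, J) = 616 - 28*J (Q(L, J) = (-22 + J)*(-28) = 616 - 28*J)
(-9783 + Q(0, -133)) + N(-24) = (-9783 + (616 - 28*(-133))) + (-24)**2 = (-9783 + (616 + 3724)) + 576 = (-9783 + 4340) + 576 = -5443 + 576 = -4867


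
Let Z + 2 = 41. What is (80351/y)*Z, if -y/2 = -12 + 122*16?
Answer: -3133689/3880 ≈ -807.65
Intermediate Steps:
Z = 39 (Z = -2 + 41 = 39)
y = -3880 (y = -2*(-12 + 122*16) = -2*(-12 + 1952) = -2*1940 = -3880)
(80351/y)*Z = (80351/(-3880))*39 = (80351*(-1/3880))*39 = -80351/3880*39 = -3133689/3880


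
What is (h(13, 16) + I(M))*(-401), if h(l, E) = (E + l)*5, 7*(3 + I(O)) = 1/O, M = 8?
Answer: -3189153/56 ≈ -56949.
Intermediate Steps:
I(O) = -3 + 1/(7*O)
h(l, E) = 5*E + 5*l
(h(13, 16) + I(M))*(-401) = ((5*16 + 5*13) + (-3 + (1/7)/8))*(-401) = ((80 + 65) + (-3 + (1/7)*(1/8)))*(-401) = (145 + (-3 + 1/56))*(-401) = (145 - 167/56)*(-401) = (7953/56)*(-401) = -3189153/56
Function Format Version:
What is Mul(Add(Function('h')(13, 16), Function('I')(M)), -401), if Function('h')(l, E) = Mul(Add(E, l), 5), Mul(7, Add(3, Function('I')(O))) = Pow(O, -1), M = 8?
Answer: Rational(-3189153, 56) ≈ -56949.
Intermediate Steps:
Function('I')(O) = Add(-3, Mul(Rational(1, 7), Pow(O, -1)))
Function('h')(l, E) = Add(Mul(5, E), Mul(5, l))
Mul(Add(Function('h')(13, 16), Function('I')(M)), -401) = Mul(Add(Add(Mul(5, 16), Mul(5, 13)), Add(-3, Mul(Rational(1, 7), Pow(8, -1)))), -401) = Mul(Add(Add(80, 65), Add(-3, Mul(Rational(1, 7), Rational(1, 8)))), -401) = Mul(Add(145, Add(-3, Rational(1, 56))), -401) = Mul(Add(145, Rational(-167, 56)), -401) = Mul(Rational(7953, 56), -401) = Rational(-3189153, 56)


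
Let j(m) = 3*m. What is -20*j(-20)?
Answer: 1200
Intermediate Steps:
-20*j(-20) = -60*(-20) = -20*(-60) = 1200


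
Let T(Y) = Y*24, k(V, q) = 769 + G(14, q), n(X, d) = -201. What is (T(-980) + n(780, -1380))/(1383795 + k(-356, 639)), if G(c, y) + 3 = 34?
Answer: -23721/1384595 ≈ -0.017132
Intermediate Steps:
G(c, y) = 31 (G(c, y) = -3 + 34 = 31)
k(V, q) = 800 (k(V, q) = 769 + 31 = 800)
T(Y) = 24*Y
(T(-980) + n(780, -1380))/(1383795 + k(-356, 639)) = (24*(-980) - 201)/(1383795 + 800) = (-23520 - 201)/1384595 = -23721*1/1384595 = -23721/1384595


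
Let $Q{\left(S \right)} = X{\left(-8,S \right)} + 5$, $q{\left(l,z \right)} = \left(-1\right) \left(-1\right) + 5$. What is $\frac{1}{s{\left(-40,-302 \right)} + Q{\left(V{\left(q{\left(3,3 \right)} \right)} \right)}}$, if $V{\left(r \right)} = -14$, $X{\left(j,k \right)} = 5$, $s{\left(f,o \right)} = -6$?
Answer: $\frac{1}{4} \approx 0.25$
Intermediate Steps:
$q{\left(l,z \right)} = 6$ ($q{\left(l,z \right)} = 1 + 5 = 6$)
$Q{\left(S \right)} = 10$ ($Q{\left(S \right)} = 5 + 5 = 10$)
$\frac{1}{s{\left(-40,-302 \right)} + Q{\left(V{\left(q{\left(3,3 \right)} \right)} \right)}} = \frac{1}{-6 + 10} = \frac{1}{4}$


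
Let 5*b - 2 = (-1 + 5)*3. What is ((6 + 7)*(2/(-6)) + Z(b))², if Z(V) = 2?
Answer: 49/9 ≈ 5.4444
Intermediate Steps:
b = 14/5 (b = ⅖ + ((-1 + 5)*3)/5 = ⅖ + (4*3)/5 = ⅖ + (⅕)*12 = ⅖ + 12/5 = 14/5 ≈ 2.8000)
((6 + 7)*(2/(-6)) + Z(b))² = ((6 + 7)*(2/(-6)) + 2)² = (13*(2*(-⅙)) + 2)² = (13*(-⅓) + 2)² = (-13/3 + 2)² = (-7/3)² = 49/9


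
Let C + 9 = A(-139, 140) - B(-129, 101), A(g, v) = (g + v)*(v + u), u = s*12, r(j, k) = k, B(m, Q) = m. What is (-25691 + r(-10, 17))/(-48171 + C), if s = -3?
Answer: 25674/47947 ≈ 0.53547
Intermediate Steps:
u = -36 (u = -3*12 = -36)
A(g, v) = (-36 + v)*(g + v) (A(g, v) = (g + v)*(v - 36) = (g + v)*(-36 + v) = (-36 + v)*(g + v))
C = 224 (C = -9 + ((140² - 36*(-139) - 36*140 - 139*140) - 1*(-129)) = -9 + ((19600 + 5004 - 5040 - 19460) + 129) = -9 + (104 + 129) = -9 + 233 = 224)
(-25691 + r(-10, 17))/(-48171 + C) = (-25691 + 17)/(-48171 + 224) = -25674/(-47947) = -25674*(-1/47947) = 25674/47947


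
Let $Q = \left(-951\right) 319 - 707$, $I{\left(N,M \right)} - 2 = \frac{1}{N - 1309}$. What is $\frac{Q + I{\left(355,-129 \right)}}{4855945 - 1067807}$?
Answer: $- \frac{290086597}{3613883652} \approx -0.08027$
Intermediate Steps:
$I{\left(N,M \right)} = 2 + \frac{1}{-1309 + N}$ ($I{\left(N,M \right)} = 2 + \frac{1}{N - 1309} = 2 + \frac{1}{-1309 + N}$)
$Q = -304076$ ($Q = -303369 - 707 = -304076$)
$\frac{Q + I{\left(355,-129 \right)}}{4855945 - 1067807} = \frac{-304076 + \frac{-2617 + 2 \cdot 355}{-1309 + 355}}{4855945 - 1067807} = \frac{-304076 + \frac{-2617 + 710}{-954}}{3788138} = \left(-304076 - - \frac{1907}{954}\right) \frac{1}{3788138} = \left(-304076 + \frac{1907}{954}\right) \frac{1}{3788138} = \left(- \frac{290086597}{954}\right) \frac{1}{3788138} = - \frac{290086597}{3613883652}$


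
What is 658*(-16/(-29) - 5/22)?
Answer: 68103/319 ≈ 213.49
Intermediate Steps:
658*(-16/(-29) - 5/22) = 658*(-16*(-1/29) - 5*1/22) = 658*(16/29 - 5/22) = 658*(207/638) = 68103/319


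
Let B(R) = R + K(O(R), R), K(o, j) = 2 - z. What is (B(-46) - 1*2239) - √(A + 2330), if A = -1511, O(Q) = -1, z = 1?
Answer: -2284 - 3*√91 ≈ -2312.6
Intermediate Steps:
K(o, j) = 1 (K(o, j) = 2 - 1*1 = 2 - 1 = 1)
B(R) = 1 + R (B(R) = R + 1 = 1 + R)
(B(-46) - 1*2239) - √(A + 2330) = ((1 - 46) - 1*2239) - √(-1511 + 2330) = (-45 - 2239) - √819 = -2284 - 3*√91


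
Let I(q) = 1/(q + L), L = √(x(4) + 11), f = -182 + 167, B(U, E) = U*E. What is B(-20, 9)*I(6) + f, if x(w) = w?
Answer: -465/7 + 60*√15/7 ≈ -33.232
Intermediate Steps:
B(U, E) = E*U
f = -15
L = √15 (L = √(4 + 11) = √15 ≈ 3.8730)
I(q) = 1/(q + √15)
B(-20, 9)*I(6) + f = (9*(-20))/(6 + √15) - 15 = -180/(6 + √15) - 15 = -15 - 180/(6 + √15)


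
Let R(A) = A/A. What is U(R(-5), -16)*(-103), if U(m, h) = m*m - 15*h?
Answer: -24823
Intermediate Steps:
R(A) = 1
U(m, h) = m**2 - 15*h
U(R(-5), -16)*(-103) = (1**2 - 15*(-16))*(-103) = (1 + 240)*(-103) = 241*(-103) = -24823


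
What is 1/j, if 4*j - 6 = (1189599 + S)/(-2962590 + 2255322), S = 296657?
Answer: 353634/344669 ≈ 1.0260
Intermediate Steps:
j = 344669/353634 (j = 3/2 + ((1189599 + 296657)/(-2962590 + 2255322))/4 = 3/2 + (1486256/(-707268))/4 = 3/2 + (1486256*(-1/707268))/4 = 3/2 + (¼)*(-371564/176817) = 3/2 - 92891/176817 = 344669/353634 ≈ 0.97465)
1/j = 1/(344669/353634) = 353634/344669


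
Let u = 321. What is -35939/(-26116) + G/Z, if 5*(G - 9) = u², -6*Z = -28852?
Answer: 5334430999/941873540 ≈ 5.6636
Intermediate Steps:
Z = 14426/3 (Z = -⅙*(-28852) = 14426/3 ≈ 4808.7)
G = 103086/5 (G = 9 + (⅕)*321² = 9 + (⅕)*103041 = 9 + 103041/5 = 103086/5 ≈ 20617.)
-35939/(-26116) + G/Z = -35939/(-26116) + 103086/(5*(14426/3)) = -35939*(-1/26116) + (103086/5)*(3/14426) = 35939/26116 + 154629/36065 = 5334430999/941873540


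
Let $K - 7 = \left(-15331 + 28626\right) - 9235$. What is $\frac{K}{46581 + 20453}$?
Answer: $\frac{4067}{67034} \approx 0.060671$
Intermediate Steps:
$K = 4067$ ($K = 7 + \left(\left(-15331 + 28626\right) - 9235\right) = 7 + \left(13295 - 9235\right) = 7 + 4060 = 4067$)
$\frac{K}{46581 + 20453} = \frac{4067}{46581 + 20453} = \frac{4067}{67034}$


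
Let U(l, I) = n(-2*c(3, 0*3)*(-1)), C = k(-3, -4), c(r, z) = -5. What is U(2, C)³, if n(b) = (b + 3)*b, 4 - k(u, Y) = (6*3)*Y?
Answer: 343000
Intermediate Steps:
k(u, Y) = 4 - 18*Y (k(u, Y) = 4 - 6*3*Y = 4 - 18*Y)
C = 76 (C = 4 - 18*(-4) = 4 + 72 = 76)
n(b) = b*(3 + b) (n(b) = (3 + b)*b = b*(3 + b))
U(l, I) = 70 (U(l, I) = (-2*(-5)*(-1))*(3 - 2*(-5)*(-1)) = (10*(-1))*(3 + 10*(-1)) = -10*(3 - 10) = -10*(-7) = 70)
U(2, C)³ = 70³ = 343000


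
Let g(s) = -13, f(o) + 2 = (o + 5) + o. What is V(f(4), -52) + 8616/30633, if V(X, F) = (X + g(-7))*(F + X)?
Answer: 840174/10211 ≈ 82.281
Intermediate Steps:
f(o) = 3 + 2*o (f(o) = -2 + ((o + 5) + o) = -2 + ((5 + o) + o) = -2 + (5 + 2*o) = 3 + 2*o)
V(X, F) = (-13 + X)*(F + X) (V(X, F) = (X - 13)*(F + X) = (-13 + X)*(F + X))
V(f(4), -52) + 8616/30633 = ((3 + 2*4)**2 - 13*(-52) - 13*(3 + 2*4) - 52*(3 + 2*4)) + 8616/30633 = ((3 + 8)**2 + 676 - 13*(3 + 8) - 52*(3 + 8)) + 8616*(1/30633) = (11**2 + 676 - 13*11 - 52*11) + 2872/10211 = (121 + 676 - 143 - 572) + 2872/10211 = 82 + 2872/10211 = 840174/10211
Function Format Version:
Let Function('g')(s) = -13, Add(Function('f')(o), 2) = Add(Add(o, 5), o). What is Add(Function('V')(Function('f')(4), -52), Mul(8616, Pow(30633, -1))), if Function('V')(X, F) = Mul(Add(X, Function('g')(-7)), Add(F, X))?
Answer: Rational(840174, 10211) ≈ 82.281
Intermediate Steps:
Function('f')(o) = Add(3, Mul(2, o)) (Function('f')(o) = Add(-2, Add(Add(o, 5), o)) = Add(-2, Add(Add(5, o), o)) = Add(-2, Add(5, Mul(2, o))) = Add(3, Mul(2, o)))
Function('V')(X, F) = Mul(Add(-13, X), Add(F, X)) (Function('V')(X, F) = Mul(Add(X, -13), Add(F, X)) = Mul(Add(-13, X), Add(F, X)))
Add(Function('V')(Function('f')(4), -52), Mul(8616, Pow(30633, -1))) = Add(Add(Pow(Add(3, Mul(2, 4)), 2), Mul(-13, -52), Mul(-13, Add(3, Mul(2, 4))), Mul(-52, Add(3, Mul(2, 4)))), Mul(8616, Pow(30633, -1))) = Add(Add(Pow(Add(3, 8), 2), 676, Mul(-13, Add(3, 8)), Mul(-52, Add(3, 8))), Mul(8616, Rational(1, 30633))) = Add(Add(Pow(11, 2), 676, Mul(-13, 11), Mul(-52, 11)), Rational(2872, 10211)) = Add(Add(121, 676, -143, -572), Rational(2872, 10211)) = Add(82, Rational(2872, 10211)) = Rational(840174, 10211)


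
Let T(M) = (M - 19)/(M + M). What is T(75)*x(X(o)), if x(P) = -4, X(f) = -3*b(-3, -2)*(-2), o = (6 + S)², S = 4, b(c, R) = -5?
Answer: -112/75 ≈ -1.4933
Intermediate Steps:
T(M) = (-19 + M)/(2*M) (T(M) = (-19 + M)/((2*M)) = (-19 + M)*(1/(2*M)) = (-19 + M)/(2*M))
o = 100 (o = (6 + 4)² = 10² = 100)
X(f) = -30 (X(f) = -3*(-5)*(-2) = 15*(-2) = -30)
T(75)*x(X(o)) = ((½)*(-19 + 75)/75)*(-4) = ((½)*(1/75)*56)*(-4) = (28/75)*(-4) = -112/75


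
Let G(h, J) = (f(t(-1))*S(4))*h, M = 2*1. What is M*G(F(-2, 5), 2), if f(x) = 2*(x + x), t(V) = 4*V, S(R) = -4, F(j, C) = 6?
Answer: 768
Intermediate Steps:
M = 2
f(x) = 4*x (f(x) = 2*(2*x) = 4*x)
G(h, J) = 64*h (G(h, J) = ((4*(4*(-1)))*(-4))*h = ((4*(-4))*(-4))*h = (-16*(-4))*h = 64*h)
M*G(F(-2, 5), 2) = 2*(64*6) = 2*384 = 768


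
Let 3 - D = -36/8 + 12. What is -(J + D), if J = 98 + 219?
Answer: -625/2 ≈ -312.50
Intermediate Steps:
D = -9/2 (D = 3 - (-36/8 + 12) = 3 - (-4*9/8 + 12) = 3 - (-9/2 + 12) = 3 - 1*15/2 = 3 - 15/2 = -9/2 ≈ -4.5000)
J = 317
-(J + D) = -(317 - 9/2) = -1*625/2 = -625/2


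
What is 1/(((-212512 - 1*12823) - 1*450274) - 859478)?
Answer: -1/1535087 ≈ -6.5143e-7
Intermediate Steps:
1/(((-212512 - 1*12823) - 1*450274) - 859478) = 1/(((-212512 - 12823) - 450274) - 859478) = 1/((-225335 - 450274) - 859478) = 1/(-675609 - 859478) = 1/(-1535087) = -1/1535087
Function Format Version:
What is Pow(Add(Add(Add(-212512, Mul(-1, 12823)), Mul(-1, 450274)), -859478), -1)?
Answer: Rational(-1, 1535087) ≈ -6.5143e-7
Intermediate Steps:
Pow(Add(Add(Add(-212512, Mul(-1, 12823)), Mul(-1, 450274)), -859478), -1) = Pow(Add(Add(Add(-212512, -12823), -450274), -859478), -1) = Pow(Add(Add(-225335, -450274), -859478), -1) = Pow(Add(-675609, -859478), -1) = Pow(-1535087, -1) = Rational(-1, 1535087)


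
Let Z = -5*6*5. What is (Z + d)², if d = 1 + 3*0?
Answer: 22201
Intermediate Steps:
d = 1 (d = 1 + 0 = 1)
Z = -150 (Z = -30*5 = -150)
(Z + d)² = (-150 + 1)² = (-149)² = 22201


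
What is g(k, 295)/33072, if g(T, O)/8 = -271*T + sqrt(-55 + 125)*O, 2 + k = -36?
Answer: 5149/2067 + 295*sqrt(70)/4134 ≈ 3.0881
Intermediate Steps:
k = -38 (k = -2 - 36 = -38)
g(T, O) = -2168*T + 8*O*sqrt(70) (g(T, O) = 8*(-271*T + sqrt(-55 + 125)*O) = 8*(-271*T + sqrt(70)*O) = 8*(-271*T + O*sqrt(70)) = -2168*T + 8*O*sqrt(70))
g(k, 295)/33072 = (-2168*(-38) + 8*295*sqrt(70))/33072 = (82384 + 2360*sqrt(70))*(1/33072) = 5149/2067 + 295*sqrt(70)/4134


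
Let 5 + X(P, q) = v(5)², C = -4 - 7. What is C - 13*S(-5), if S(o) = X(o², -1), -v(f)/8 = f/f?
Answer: -778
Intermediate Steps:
C = -11
v(f) = -8 (v(f) = -8*f/f = -8*1 = -8)
X(P, q) = 59 (X(P, q) = -5 + (-8)² = -5 + 64 = 59)
S(o) = 59
C - 13*S(-5) = -11 - 13*59 = -11 - 767 = -778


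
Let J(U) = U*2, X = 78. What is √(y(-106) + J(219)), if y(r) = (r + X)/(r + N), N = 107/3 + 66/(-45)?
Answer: √56500138/359 ≈ 20.938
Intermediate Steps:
J(U) = 2*U
N = 171/5 (N = 107*(⅓) + 66*(-1/45) = 107/3 - 22/15 = 171/5 ≈ 34.200)
y(r) = (78 + r)/(171/5 + r) (y(r) = (r + 78)/(r + 171/5) = (78 + r)/(171/5 + r))
√(y(-106) + J(219)) = √(5*(78 - 106)/(171 + 5*(-106)) + 2*219) = √(5*(-28)/(171 - 530) + 438) = √(5*(-28)/(-359) + 438) = √(5*(-1/359)*(-28) + 438) = √(140/359 + 438) = √(157382/359) = √56500138/359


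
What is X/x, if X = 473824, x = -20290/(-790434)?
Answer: 187263299808/10145 ≈ 1.8459e+7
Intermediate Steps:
x = 10145/395217 (x = -20290*(-1/790434) = 10145/395217 ≈ 0.025669)
X/x = 473824/(10145/395217) = 473824*(395217/10145) = 187263299808/10145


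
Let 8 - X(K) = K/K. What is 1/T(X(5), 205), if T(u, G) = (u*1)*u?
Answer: 1/49 ≈ 0.020408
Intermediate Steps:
X(K) = 7 (X(K) = 8 - K/K = 8 - 1*1 = 8 - 1 = 7)
T(u, G) = u² (T(u, G) = u*u = u²)
1/T(X(5), 205) = 1/(7²) = 1/49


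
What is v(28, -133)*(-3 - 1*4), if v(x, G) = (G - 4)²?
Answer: -131383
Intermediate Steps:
v(x, G) = (-4 + G)²
v(28, -133)*(-3 - 1*4) = (-4 - 133)²*(-3 - 1*4) = (-137)²*(-3 - 4) = 18769*(-7) = -131383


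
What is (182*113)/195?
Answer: 1582/15 ≈ 105.47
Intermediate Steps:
(182*113)/195 = 20566*(1/195) = 1582/15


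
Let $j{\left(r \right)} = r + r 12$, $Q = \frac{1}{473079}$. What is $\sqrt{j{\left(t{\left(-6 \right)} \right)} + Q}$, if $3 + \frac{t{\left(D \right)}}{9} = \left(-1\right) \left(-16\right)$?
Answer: $\frac{2 \sqrt{85101372344910}}{473079} \approx 39.0$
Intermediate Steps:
$t{\left(D \right)} = 117$ ($t{\left(D \right)} = -27 + 9 \left(\left(-1\right) \left(-16\right)\right) = -27 + 9 \cdot 16 = -27 + 144 = 117$)
$Q = \frac{1}{473079} \approx 2.1138 \cdot 10^{-6}$
$j{\left(r \right)} = 13 r$ ($j{\left(r \right)} = r + 12 r = 13 r$)
$\sqrt{j{\left(t{\left(-6 \right)} \right)} + Q} = \sqrt{13 \cdot 117 + \frac{1}{473079}} = \sqrt{1521 + \frac{1}{473079}} = \sqrt{\frac{719553160}{473079}} = \frac{2 \sqrt{85101372344910}}{473079}$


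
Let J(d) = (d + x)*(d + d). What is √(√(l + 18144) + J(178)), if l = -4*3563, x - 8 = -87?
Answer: √(35244 + 2*√973) ≈ 187.90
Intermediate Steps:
x = -79 (x = 8 - 87 = -79)
l = -14252
J(d) = 2*d*(-79 + d) (J(d) = (d - 79)*(d + d) = (-79 + d)*(2*d) = 2*d*(-79 + d))
√(√(l + 18144) + J(178)) = √(√(-14252 + 18144) + 2*178*(-79 + 178)) = √(√3892 + 2*178*99) = √(2*√973 + 35244) = √(35244 + 2*√973)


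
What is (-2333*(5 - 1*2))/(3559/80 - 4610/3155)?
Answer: -353309520/2171969 ≈ -162.67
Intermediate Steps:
(-2333*(5 - 1*2))/(3559/80 - 4610/3155) = (-2333*(5 - 2))/(3559*(1/80) - 4610*1/3155) = (-2333*3)/(3559/80 - 922/631) = -6999/2171969/50480 = -6999*50480/2171969 = -353309520/2171969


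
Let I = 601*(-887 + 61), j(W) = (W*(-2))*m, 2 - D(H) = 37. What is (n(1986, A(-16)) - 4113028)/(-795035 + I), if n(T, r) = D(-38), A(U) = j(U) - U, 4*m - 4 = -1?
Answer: 1371021/430487 ≈ 3.1848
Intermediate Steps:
m = 3/4 (m = 1 + (1/4)*(-1) = 1 - 1/4 = 3/4 ≈ 0.75000)
D(H) = -35 (D(H) = 2 - 1*37 = 2 - 37 = -35)
j(W) = -3*W/2 (j(W) = (W*(-2))*(3/4) = -2*W*(3/4) = -3*W/2)
A(U) = -5*U/2 (A(U) = -3*U/2 - U = -5*U/2)
I = -496426 (I = 601*(-826) = -496426)
n(T, r) = -35
(n(1986, A(-16)) - 4113028)/(-795035 + I) = (-35 - 4113028)/(-795035 - 496426) = -4113063/(-1291461) = -4113063*(-1/1291461) = 1371021/430487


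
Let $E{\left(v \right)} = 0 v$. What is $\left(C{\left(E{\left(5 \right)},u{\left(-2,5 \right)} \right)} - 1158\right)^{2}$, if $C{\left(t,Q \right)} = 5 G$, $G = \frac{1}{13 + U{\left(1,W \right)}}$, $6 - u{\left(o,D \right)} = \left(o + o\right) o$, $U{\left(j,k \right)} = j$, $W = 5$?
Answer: $\frac{262666849}{196} \approx 1.3401 \cdot 10^{6}$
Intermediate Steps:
$E{\left(v \right)} = 0$
$u{\left(o,D \right)} = 6 - 2 o^{2}$ ($u{\left(o,D \right)} = 6 - \left(o + o\right) o = 6 - 2 o o = 6 - 2 o^{2}$)
$G = \frac{1}{14}$ ($G = \frac{1}{13 + 1} = \frac{1}{14} \approx 0.071429$)
$C{\left(t,Q \right)} = \frac{5}{14}$ ($C{\left(t,Q \right)} = 5 \cdot \frac{1}{14} = \frac{5}{14}$)
$\left(C{\left(E{\left(5 \right)},u{\left(-2,5 \right)} \right)} - 1158\right)^{2} = \left(\frac{5}{14} - 1158\right)^{2} = \left(- \frac{16207}{14}\right)^{2} = \frac{262666849}{196}$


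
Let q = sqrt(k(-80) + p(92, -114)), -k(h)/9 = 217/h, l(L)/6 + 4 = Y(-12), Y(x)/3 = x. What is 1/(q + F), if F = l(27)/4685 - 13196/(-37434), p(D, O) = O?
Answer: 7413464802511200/2206626798111286247 - 1230301784132964*I*sqrt(35835)/2206626798111286247 ≈ 0.0033596 - 0.10554*I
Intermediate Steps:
Y(x) = 3*x
l(L) = -240 (l(L) = -24 + 6*(3*(-12)) = -24 + 6*(-36) = -24 - 216 = -240)
F = 5283910/17537829 (F = -240/4685 - 13196/(-37434) = -240*1/4685 - 13196*(-1/37434) = -48/937 + 6598/18717 = 5283910/17537829 ≈ 0.30129)
k(h) = -1953/h
q = I*sqrt(35835)/20 (q = sqrt(-1953/(-80) - 114) = sqrt(-1953*(-1/80) - 114) = sqrt(1953/80 - 114) = sqrt(-7167/80) = I*sqrt(35835)/20 ≈ 9.4651*I)
1/(q + F) = 1/(I*sqrt(35835)/20 + 5283910/17537829) = 1/(5283910/17537829 + I*sqrt(35835)/20)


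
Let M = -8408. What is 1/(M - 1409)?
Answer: -1/9817 ≈ -0.00010186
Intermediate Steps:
1/(M - 1409) = 1/(-8408 - 1409) = 1/(-9817) = -1/9817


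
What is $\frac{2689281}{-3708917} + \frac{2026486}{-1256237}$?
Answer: $- \frac{10894442671259}{4659278765329} \approx -2.3382$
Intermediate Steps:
$\frac{2689281}{-3708917} + \frac{2026486}{-1256237} = 2689281 \left(- \frac{1}{3708917}\right) + 2026486 \left(- \frac{1}{1256237}\right) = - \frac{2689281}{3708917} - \frac{2026486}{1256237} = - \frac{10894442671259}{4659278765329}$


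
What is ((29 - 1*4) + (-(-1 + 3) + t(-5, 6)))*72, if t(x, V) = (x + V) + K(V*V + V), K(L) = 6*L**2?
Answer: 763776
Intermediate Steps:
t(x, V) = V + x + 6*(V + V**2)**2 (t(x, V) = (x + V) + 6*(V*V + V)**2 = (V + x) + 6*(V**2 + V)**2 = (V + x) + 6*(V + V**2)**2 = V + x + 6*(V + V**2)**2)
((29 - 1*4) + (-(-1 + 3) + t(-5, 6)))*72 = ((29 - 1*4) + (-(-1 + 3) + (6 - 5 + 6*6**2*(1 + 6)**2)))*72 = ((29 - 4) + (-1*2 + (6 - 5 + 6*36*7**2)))*72 = (25 + (-2 + (6 - 5 + 6*36*49)))*72 = (25 + (-2 + (6 - 5 + 10584)))*72 = (25 + (-2 + 10585))*72 = (25 + 10583)*72 = 10608*72 = 763776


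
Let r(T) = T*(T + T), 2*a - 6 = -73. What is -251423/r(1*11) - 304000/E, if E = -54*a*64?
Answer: -455973707/437778 ≈ -1041.6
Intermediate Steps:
a = -67/2 (a = 3 + (1/2)*(-73) = 3 - 73/2 = -67/2 ≈ -33.500)
r(T) = 2*T**2 (r(T) = T*(2*T) = 2*T**2)
E = 115776 (E = -54*(-67/2)*64 = 1809*64 = 115776)
-251423/r(1*11) - 304000/E = -251423/(2*(1*11)**2) - 304000/115776 = -251423/(2*11**2) - 304000*1/115776 = -251423/(2*121) - 4750/1809 = -251423/242 - 4750/1809 = -455973707/437778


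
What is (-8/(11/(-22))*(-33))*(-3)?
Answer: 1584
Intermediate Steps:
(-8/(11/(-22))*(-33))*(-3) = (-8/(11*(-1/22))*(-33))*(-3) = (-8/(-½)*(-33))*(-3) = (-8*(-2)*(-33))*(-3) = (16*(-33))*(-3) = -528*(-3) = 1584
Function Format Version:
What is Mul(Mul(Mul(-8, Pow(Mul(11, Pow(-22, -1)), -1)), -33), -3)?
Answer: 1584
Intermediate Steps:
Mul(Mul(Mul(-8, Pow(Mul(11, Pow(-22, -1)), -1)), -33), -3) = Mul(Mul(Mul(-8, Pow(Mul(11, Rational(-1, 22)), -1)), -33), -3) = Mul(Mul(Mul(-8, Pow(Rational(-1, 2), -1)), -33), -3) = Mul(Mul(Mul(-8, -2), -33), -3) = Mul(Mul(16, -33), -3) = Mul(-528, -3) = 1584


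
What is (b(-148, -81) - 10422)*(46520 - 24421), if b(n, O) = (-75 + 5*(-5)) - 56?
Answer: -233763222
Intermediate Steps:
b(n, O) = -156 (b(n, O) = (-75 - 25) - 56 = -100 - 56 = -156)
(b(-148, -81) - 10422)*(46520 - 24421) = (-156 - 10422)*(46520 - 24421) = -10578*22099 = -233763222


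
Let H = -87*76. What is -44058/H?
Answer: 7343/1102 ≈ 6.6633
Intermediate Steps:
H = -6612
-44058/H = -44058/(-6612) = -44058*(-1/6612) = 7343/1102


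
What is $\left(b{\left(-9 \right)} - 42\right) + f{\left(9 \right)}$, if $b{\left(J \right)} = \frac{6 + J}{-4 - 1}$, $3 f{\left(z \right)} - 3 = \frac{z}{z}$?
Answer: $- \frac{601}{15} \approx -40.067$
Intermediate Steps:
$f{\left(z \right)} = \frac{4}{3}$ ($f{\left(z \right)} = 1 + \frac{z \frac{1}{z}}{3} = 1 + \frac{1}{3} \cdot 1 = 1 + \frac{1}{3} = \frac{4}{3}$)
$b{\left(J \right)} = - \frac{6}{5} - \frac{J}{5}$ ($b{\left(J \right)} = \frac{6 + J}{-5} = \left(6 + J\right) \left(- \frac{1}{5}\right) = - \frac{6}{5} - \frac{J}{5}$)
$\left(b{\left(-9 \right)} - 42\right) + f{\left(9 \right)} = \left(\left(- \frac{6}{5} - - \frac{9}{5}\right) - 42\right) + \frac{4}{3} = \left(\left(- \frac{6}{5} + \frac{9}{5}\right) - 42\right) + \frac{4}{3} = \left(\frac{3}{5} - 42\right) + \frac{4}{3} = - \frac{207}{5} + \frac{4}{3} = - \frac{601}{15}$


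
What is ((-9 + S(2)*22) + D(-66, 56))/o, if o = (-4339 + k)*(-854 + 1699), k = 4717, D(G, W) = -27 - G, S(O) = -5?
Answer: -8/31941 ≈ -0.00025046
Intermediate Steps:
o = 319410 (o = (-4339 + 4717)*(-854 + 1699) = 378*845 = 319410)
((-9 + S(2)*22) + D(-66, 56))/o = ((-9 - 5*22) + (-27 - 1*(-66)))/319410 = ((-9 - 110) + (-27 + 66))*(1/319410) = (-119 + 39)*(1/319410) = -80*1/319410 = -8/31941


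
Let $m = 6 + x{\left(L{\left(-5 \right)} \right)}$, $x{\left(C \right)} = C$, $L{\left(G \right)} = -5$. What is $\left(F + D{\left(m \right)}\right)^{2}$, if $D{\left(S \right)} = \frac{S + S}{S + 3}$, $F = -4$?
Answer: $\frac{49}{4} \approx 12.25$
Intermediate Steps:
$m = 1$ ($m = 6 - 5 = 1$)
$D{\left(S \right)} = \frac{2 S}{3 + S}$
$\left(F + D{\left(m \right)}\right)^{2} = \left(-4 + 2 \cdot 1 \frac{1}{3 + 1}\right)^{2} = \left(-4 + 2 \cdot 1 \cdot \frac{1}{4}\right)^{2} = \left(-4 + \frac{1}{2}\right)^{2} = \left(- \frac{7}{2}\right)^{2} = \frac{49}{4}$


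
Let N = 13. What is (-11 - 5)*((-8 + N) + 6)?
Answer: -176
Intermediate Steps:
(-11 - 5)*((-8 + N) + 6) = (-11 - 5)*((-8 + 13) + 6) = -16*(5 + 6) = -16*11 = -176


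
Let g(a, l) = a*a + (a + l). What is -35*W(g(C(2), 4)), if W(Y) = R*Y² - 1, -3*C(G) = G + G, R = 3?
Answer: -55055/27 ≈ -2039.1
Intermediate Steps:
C(G) = -2*G/3 (C(G) = -(G + G)/3 = -2*G/3)
g(a, l) = a + l + a² (g(a, l) = a² + (a + l) = a + l + a²)
W(Y) = -1 + 3*Y² (W(Y) = 3*Y² - 1 = -1 + 3*Y²)
-35*W(g(C(2), 4)) = -35*(-1 + 3*(-⅔*2 + 4 + (-⅔*2)²)²) = -35*(-1 + 3*(-4/3 + 4 + (-4/3)²)²) = -35*(-1 + 3*(-4/3 + 4 + 16/9)²) = -35*(-1 + 3*(40/9)²) = -35*(-1 + 3*(1600/81)) = -35*(-1 + 1600/27) = -35*1573/27 = -55055/27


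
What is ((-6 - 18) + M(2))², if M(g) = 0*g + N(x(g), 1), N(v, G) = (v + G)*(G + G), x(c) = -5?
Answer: 1024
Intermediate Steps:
N(v, G) = 2*G*(G + v) (N(v, G) = (G + v)*(2*G) = 2*G*(G + v))
M(g) = -8 (M(g) = 0*g + 2*1*(1 - 5) = 0 + 2*1*(-4) = 0 - 8 = -8)
((-6 - 18) + M(2))² = ((-6 - 18) - 8)² = (-24 - 8)² = (-32)² = 1024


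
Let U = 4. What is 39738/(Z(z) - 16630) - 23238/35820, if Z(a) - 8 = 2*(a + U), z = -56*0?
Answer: -16754549/5510310 ≈ -3.0406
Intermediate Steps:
z = 0 (z = -14*0 = 0)
Z(a) = 16 + 2*a (Z(a) = 8 + 2*(a + 4) = 8 + 2*(4 + a) = 8 + (8 + 2*a) = 16 + 2*a)
39738/(Z(z) - 16630) - 23238/35820 = 39738/((16 + 2*0) - 16630) - 23238/35820 = 39738/((16 + 0) - 16630) - 23238*1/35820 = 39738/(16 - 16630) - 1291/1990 = 39738/(-16614) - 1291/1990 = 39738*(-1/16614) - 1291/1990 = -6623/2769 - 1291/1990 = -16754549/5510310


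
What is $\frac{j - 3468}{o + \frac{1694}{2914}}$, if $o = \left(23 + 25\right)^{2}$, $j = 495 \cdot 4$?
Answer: $- \frac{2168016}{3357775} \approx -0.64567$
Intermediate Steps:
$j = 1980$
$o = 2304$ ($o = 48^{2} = 2304$)
$\frac{j - 3468}{o + \frac{1694}{2914}} = \frac{1980 - 3468}{2304 + \frac{1694}{2914}} = - \frac{1488}{2304 + 1694 \cdot \frac{1}{2914}} = - \frac{1488}{2304 + \frac{847}{1457}} = - \frac{1488}{\frac{3357775}{1457}} = \left(-1488\right) \frac{1457}{3357775} = - \frac{2168016}{3357775}$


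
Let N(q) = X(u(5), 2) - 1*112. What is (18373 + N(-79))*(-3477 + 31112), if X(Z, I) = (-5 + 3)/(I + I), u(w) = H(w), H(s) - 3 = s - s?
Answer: 1009257835/2 ≈ 5.0463e+8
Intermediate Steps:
H(s) = 3 (H(s) = 3 + (s - s) = 3 + 0 = 3)
u(w) = 3
X(Z, I) = -1/I (X(Z, I) = -2*1/(2*I) = -1/I)
N(q) = -225/2 (N(q) = -1/2 - 1*112 = -1*½ - 112 = -½ - 112 = -225/2)
(18373 + N(-79))*(-3477 + 31112) = (18373 - 225/2)*(-3477 + 31112) = (36521/2)*27635 = 1009257835/2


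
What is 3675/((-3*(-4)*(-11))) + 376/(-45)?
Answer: -71669/1980 ≈ -36.196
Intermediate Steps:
3675/((-3*(-4)*(-11))) + 376/(-45) = 3675/((12*(-11))) + 376*(-1/45) = 3675/(-132) - 376/45 = 3675*(-1/132) - 376/45 = -1225/44 - 376/45 = -71669/1980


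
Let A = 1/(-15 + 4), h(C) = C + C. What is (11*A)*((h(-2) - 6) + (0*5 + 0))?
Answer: 10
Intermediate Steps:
h(C) = 2*C
A = -1/11 (A = 1/(-11) = -1/11 ≈ -0.090909)
(11*A)*((h(-2) - 6) + (0*5 + 0)) = (11*(-1/11))*((2*(-2) - 6) + (0*5 + 0)) = -((-4 - 6) + (0 + 0)) = -(-10 + 0) = -1*(-10) = 10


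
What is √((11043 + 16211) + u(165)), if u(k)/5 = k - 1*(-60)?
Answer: √28379 ≈ 168.46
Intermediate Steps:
u(k) = 300 + 5*k (u(k) = 5*(k - 1*(-60)) = 5*(k + 60) = 5*(60 + k) = 300 + 5*k)
√((11043 + 16211) + u(165)) = √((11043 + 16211) + (300 + 5*165)) = √(27254 + (300 + 825)) = √(27254 + 1125) = √28379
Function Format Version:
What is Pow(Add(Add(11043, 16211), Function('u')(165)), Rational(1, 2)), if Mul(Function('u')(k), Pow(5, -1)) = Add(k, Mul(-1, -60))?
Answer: Pow(28379, Rational(1, 2)) ≈ 168.46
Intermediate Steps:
Function('u')(k) = Add(300, Mul(5, k)) (Function('u')(k) = Mul(5, Add(k, Mul(-1, -60))) = Mul(5, Add(k, 60)) = Mul(5, Add(60, k)) = Add(300, Mul(5, k)))
Pow(Add(Add(11043, 16211), Function('u')(165)), Rational(1, 2)) = Pow(Add(Add(11043, 16211), Add(300, Mul(5, 165))), Rational(1, 2)) = Pow(Add(27254, Add(300, 825)), Rational(1, 2)) = Pow(Add(27254, 1125), Rational(1, 2)) = Pow(28379, Rational(1, 2))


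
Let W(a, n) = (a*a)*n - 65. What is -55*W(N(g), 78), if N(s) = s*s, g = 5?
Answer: -2677675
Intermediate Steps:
N(s) = s²
W(a, n) = -65 + n*a² (W(a, n) = a²*n - 65 = n*a² - 65 = -65 + n*a²)
-55*W(N(g), 78) = -55*(-65 + 78*(5²)²) = -55*(-65 + 78*25²) = -55*(-65 + 78*625) = -55*(-65 + 48750) = -55*48685 = -2677675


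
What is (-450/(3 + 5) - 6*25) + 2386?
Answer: 8719/4 ≈ 2179.8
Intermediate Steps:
(-450/(3 + 5) - 6*25) + 2386 = (-450/8 - 150) + 2386 = (-450*⅛ - 150) + 2386 = (-225/4 - 150) + 2386 = -825/4 + 2386 = 8719/4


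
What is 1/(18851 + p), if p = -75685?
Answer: -1/56834 ≈ -1.7595e-5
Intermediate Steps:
1/(18851 + p) = 1/(18851 - 75685) = 1/(-56834) = -1/56834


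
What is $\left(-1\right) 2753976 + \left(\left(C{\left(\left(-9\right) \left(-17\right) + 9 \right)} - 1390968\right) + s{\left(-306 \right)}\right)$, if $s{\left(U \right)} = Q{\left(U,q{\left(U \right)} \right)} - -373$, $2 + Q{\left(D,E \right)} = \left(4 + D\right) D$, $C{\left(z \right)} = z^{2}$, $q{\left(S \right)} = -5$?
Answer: $-4025917$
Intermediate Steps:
$Q{\left(D,E \right)} = -2 + D \left(4 + D\right)$ ($Q{\left(D,E \right)} = -2 + \left(4 + D\right) D = -2 + D \left(4 + D\right)$)
$s{\left(U \right)} = 371 + U^{2} + 4 U$ ($s{\left(U \right)} = \left(-2 + U^{2} + 4 U\right) - -373 = \left(-2 + U^{2} + 4 U\right) + 373 = 371 + U^{2} + 4 U$)
$\left(-1\right) 2753976 + \left(\left(C{\left(\left(-9\right) \left(-17\right) + 9 \right)} - 1390968\right) + s{\left(-306 \right)}\right) = \left(-1\right) 2753976 + \left(\left(\left(\left(-9\right) \left(-17\right) + 9\right)^{2} - 1390968\right) + \left(371 + \left(-306\right)^{2} + 4 \left(-306\right)\right)\right) = -2753976 + \left(\left(\left(153 + 9\right)^{2} - 1390968\right) + \left(371 + 93636 - 1224\right)\right) = -2753976 + \left(\left(162^{2} - 1390968\right) + 92783\right) = -2753976 + \left(\left(26244 - 1390968\right) + 92783\right) = -2753976 + \left(-1364724 + 92783\right) = -2753976 - 1271941 = -4025917$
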